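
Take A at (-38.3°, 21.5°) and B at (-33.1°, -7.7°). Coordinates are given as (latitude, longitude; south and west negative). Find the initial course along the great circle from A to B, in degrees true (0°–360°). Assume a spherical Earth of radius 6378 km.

N = sin Δλ·cos φ₂ = -0.4087;  D = cos φ₁ sin φ₂ − sin φ₁ cos φ₂ cos Δλ = +0.0247
initial course = atan2(N, D) = 273.45°

273.5°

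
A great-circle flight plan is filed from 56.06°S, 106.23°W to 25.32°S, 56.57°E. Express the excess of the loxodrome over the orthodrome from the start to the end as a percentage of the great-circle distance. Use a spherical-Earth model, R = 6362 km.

Great circle: σ = 1.6985 rad → d_gc = Rσ = 10805.6 km
Rhumb: Δφ = +0.5365, Δλ = +2.8414, Δψ = +0.7299, q = Δφ/Δψ = 0.7351 → d_rh = R√(Δφ²+q²Δλ²) = 13719.3 km
Excess = (13719.3 − 10805.6) / 10805.6 = 2913.7 / 10805.6 = 26.96% ≈ 27.0%

27.0%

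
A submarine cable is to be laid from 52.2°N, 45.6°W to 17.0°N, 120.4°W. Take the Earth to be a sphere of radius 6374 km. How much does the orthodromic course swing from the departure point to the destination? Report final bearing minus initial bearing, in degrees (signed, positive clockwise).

-49.0°

At departure: θ₁ = atan2(sin Δλ cos φ₂, cos φ₁ sin φ₂ − sin φ₁ cos φ₂ cos Δλ) = 268.83°
At arrival: θ₂ = atan2(sin Δλ cos φ₁, −cos φ₂ sin φ₁ + sin φ₂ cos φ₁ cos Δλ) = 219.85°
Δθ = θ₂ − θ₁ = -49.0°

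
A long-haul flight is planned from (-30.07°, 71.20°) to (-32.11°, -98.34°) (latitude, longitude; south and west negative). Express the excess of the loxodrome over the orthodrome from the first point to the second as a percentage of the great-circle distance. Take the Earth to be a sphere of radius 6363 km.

Great circle: σ = 2.0426 rad → d_gc = Rσ = 12997.2 km
Rhumb: Δφ = -0.0356, Δλ = -2.9590, Δψ = -0.0416, q = Δφ/Δψ = 0.8563 → d_rh = R√(Δφ²+q²Δλ²) = 16123.9 km
Excess = (16123.9 − 12997.2) / 12997.2 = 3126.7 / 12997.2 = 24.06% ≈ 24.1%

24.1%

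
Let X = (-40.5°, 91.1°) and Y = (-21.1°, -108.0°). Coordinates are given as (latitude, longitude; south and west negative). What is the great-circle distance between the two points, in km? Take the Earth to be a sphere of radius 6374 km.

12892 km

Haversine: a = sin²(Δφ/2)+cos φ₁ cos φ₂ sin²(Δλ/2) = 0.71828;  σ = 2·atan2(√a,√(1−a))
σ = 115.885° → d = Rσ = 6374·2.02258 = 12892 km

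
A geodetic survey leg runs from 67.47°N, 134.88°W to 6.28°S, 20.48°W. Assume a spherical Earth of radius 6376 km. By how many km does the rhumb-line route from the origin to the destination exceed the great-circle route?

Great circle: cos σ = sin φ₁ sin φ₂ + cos φ₁ cos φ₂ cos Δλ,  σ = 1.8321 rad → d_gc = 11681.7 km
Rhumb line: Δψ = -1.7234, q = Δφ/Δψ = 0.7469, d_rh = R√(Δφ²+q²Δλ²) = 12560.6 km
Excess = 12560.6 − 11681.7 = 878.9 ≈ 879 km

879 km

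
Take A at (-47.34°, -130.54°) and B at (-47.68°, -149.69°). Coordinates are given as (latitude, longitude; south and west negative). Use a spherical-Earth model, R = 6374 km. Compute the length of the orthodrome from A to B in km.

1436 km

cos σ = sin φ₁ sin φ₂ + cos φ₁ cos φ₂ cos Δλ
      = sin(-47.34°)sin(-47.68°) + cos(-47.34°)cos(-47.68°)cos(-19.15°) = 0.9747
σ = 12.907° → d = Rσ = 6374·0.22526 = 1436 km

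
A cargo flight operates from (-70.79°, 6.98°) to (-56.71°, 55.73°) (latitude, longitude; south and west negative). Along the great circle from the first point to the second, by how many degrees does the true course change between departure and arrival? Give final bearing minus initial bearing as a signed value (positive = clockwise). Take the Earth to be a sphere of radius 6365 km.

At departure: θ₁ = atan2(sin Δλ cos φ₂, cos φ₁ sin φ₂ − sin φ₁ cos φ₂ cos Δλ) = 80.82°
At arrival: θ₂ = atan2(sin Δλ cos φ₁, −cos φ₂ sin φ₁ + sin φ₂ cos φ₁ cos Δλ) = 36.28°
Δθ = θ₂ − θ₁ = -44.5°

-44.5°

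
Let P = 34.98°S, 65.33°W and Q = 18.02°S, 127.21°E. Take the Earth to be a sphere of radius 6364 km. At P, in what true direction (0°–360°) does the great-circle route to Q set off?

194.7°

N = sin Δλ·cos φ₂ = -0.2065;  D = cos φ₁ sin φ₂ − sin φ₁ cos φ₂ cos Δλ = -0.7856
initial course = atan2(N, D) = 194.72°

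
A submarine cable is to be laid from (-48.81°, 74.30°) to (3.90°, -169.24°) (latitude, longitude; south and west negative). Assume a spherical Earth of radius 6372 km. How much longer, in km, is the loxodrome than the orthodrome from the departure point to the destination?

556 km

Great circle: cos σ = sin φ₁ sin φ₂ + cos φ₁ cos φ₂ cos Δλ,  σ = 1.9219 rad → d_gc = 12246.4 km
Rhumb line: Δψ = +1.0469, q = Δφ/Δψ = 0.8788, d_rh = R√(Δφ²+q²Δλ²) = 12802.5 km
Excess = 12802.5 − 12246.4 = 556.1 ≈ 556 km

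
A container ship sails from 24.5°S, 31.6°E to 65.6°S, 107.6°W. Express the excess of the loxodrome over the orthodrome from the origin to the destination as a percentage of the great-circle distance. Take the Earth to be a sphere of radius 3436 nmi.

Great circle: σ = 1.4776 rad → d_gc = Rσ = 5076.9 nmi
Rhumb: Δφ = -0.7173, Δλ = -2.4295, Δψ = -1.0903, q = Δφ/Δψ = 0.6580 → d_rh = R√(Δφ²+q²Δλ²) = 6020.1 nmi
Excess = (6020.1 − 5076.9) / 5076.9 = 943.2 / 5076.9 = 18.58% ≈ 18.6%

18.6%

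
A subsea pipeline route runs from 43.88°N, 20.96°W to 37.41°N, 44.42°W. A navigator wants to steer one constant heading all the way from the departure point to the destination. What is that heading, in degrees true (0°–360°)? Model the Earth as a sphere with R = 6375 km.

250.0°

Meridional parts: M(φ₁)=+0.8540, M(φ₂)=+0.7050 → ΔM = -0.1490;  Δλ = -0.4095 rad
tan C = Δλ / ΔM = +2.7476 → C = 250.00°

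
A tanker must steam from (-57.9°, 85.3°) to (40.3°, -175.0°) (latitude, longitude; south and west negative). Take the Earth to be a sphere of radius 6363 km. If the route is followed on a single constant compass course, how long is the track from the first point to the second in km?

14407 km

Rhumb course C = atan2(Δλ, Δψ) with Δψ = ln[tan(π/4+φ₂/2)/tan(π/4+φ₁/2)] = +2.0156, Δλ = +1.7401 → C = 40.80°
d = R·|Δφ| / |cos C| = 6363·1.71391 / 0.75695 = 14407 km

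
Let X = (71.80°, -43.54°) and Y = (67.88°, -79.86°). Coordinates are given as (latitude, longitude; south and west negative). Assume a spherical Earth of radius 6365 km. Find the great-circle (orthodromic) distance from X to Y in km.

cos σ = sin φ₁ sin φ₂ + cos φ₁ cos φ₂ cos Δλ
      = sin(71.80°)sin(67.88°) + cos(71.80°)cos(67.88°)cos(-36.32°) = 0.9748
σ = 12.887° → d = Rσ = 6365·0.22492 = 1432 km

1432 km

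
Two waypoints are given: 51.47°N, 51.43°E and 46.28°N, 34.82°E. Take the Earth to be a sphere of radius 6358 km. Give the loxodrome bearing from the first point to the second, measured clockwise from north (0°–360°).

Δψ = ln[tan(π/4+φ₂/2)/tan(π/4+φ₁/2)] = -0.1379
Δλ = -0.2899 rad (taken the short way round)
course = atan2(Δλ, Δψ) = 244.56°

244.6°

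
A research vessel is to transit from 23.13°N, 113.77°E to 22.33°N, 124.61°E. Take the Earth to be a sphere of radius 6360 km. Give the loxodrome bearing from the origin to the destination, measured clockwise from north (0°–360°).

94.6°

Meridional parts: M(φ₁)=+0.4151, M(φ₂)=+0.4000 → ΔM = -0.0151;  Δλ = +0.1892 rad
tan C = Δλ / ΔM = -12.4975 → C = 94.57°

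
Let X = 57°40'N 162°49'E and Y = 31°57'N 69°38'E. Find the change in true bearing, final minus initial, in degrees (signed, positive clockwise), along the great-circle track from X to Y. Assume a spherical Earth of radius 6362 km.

-74.8°

At departure: θ₁ = atan2(sin Δλ cos φ₂, cos φ₁ sin φ₂ − sin φ₁ cos φ₂ cos Δλ) = 290.86°
At arrival: θ₂ = atan2(sin Δλ cos φ₁, −cos φ₂ sin φ₁ + sin φ₂ cos φ₁ cos Δλ) = 216.09°
Δθ = θ₂ − θ₁ = -74.8°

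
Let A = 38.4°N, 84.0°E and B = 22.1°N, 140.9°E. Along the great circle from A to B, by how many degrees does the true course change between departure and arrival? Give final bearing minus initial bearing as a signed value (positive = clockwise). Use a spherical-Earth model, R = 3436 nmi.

+30.8°

At departure: θ₁ = atan2(sin Δλ cos φ₂, cos φ₁ sin φ₂ − sin φ₁ cos φ₂ cos Δλ) = 91.43°
At arrival: θ₂ = atan2(sin Δλ cos φ₁, −cos φ₂ sin φ₁ + sin φ₂ cos φ₁ cos Δλ) = 122.27°
Δθ = θ₂ − θ₁ = +30.8°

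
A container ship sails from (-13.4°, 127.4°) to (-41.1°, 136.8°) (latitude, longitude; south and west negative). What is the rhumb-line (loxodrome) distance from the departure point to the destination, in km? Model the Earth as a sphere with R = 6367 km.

3211 km

Δψ = ln[tan(π/4+φ₂/2)/tan(π/4+φ₁/2)] = -0.5521;  Δφ = -0.4835 rad,  Δλ = +0.1641 rad
q = Δφ/Δψ = 0.8756
d = R·√(Δφ² + q²Δλ²) = 6367·0.50435 = 3211 km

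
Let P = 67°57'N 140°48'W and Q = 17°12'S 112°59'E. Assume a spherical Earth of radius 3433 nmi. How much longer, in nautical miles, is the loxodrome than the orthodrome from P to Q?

Great circle: cos σ = sin φ₁ sin φ₂ + cos φ₁ cos φ₂ cos Δλ,  σ = 1.9544 rad → d_gc = 6709.3 nmi
Rhumb line: Δψ = -1.9404, q = Δφ/Δψ = 0.7659, d_rh = R√(Δφ²+q²Δλ²) = 7056.1 nmi
Excess = 7056.1 − 6709.3 = 346.8 ≈ 347 nmi

347 nmi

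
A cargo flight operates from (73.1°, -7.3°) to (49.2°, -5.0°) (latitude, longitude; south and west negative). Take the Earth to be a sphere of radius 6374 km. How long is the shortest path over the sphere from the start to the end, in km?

2661 km

Haversine: a = sin²(Δφ/2)+cos φ₁ cos φ₂ sin²(Δλ/2) = 0.04295;  σ = 2·atan2(√a,√(1−a))
σ = 23.922° → d = Rσ = 6374·0.41751 = 2661 km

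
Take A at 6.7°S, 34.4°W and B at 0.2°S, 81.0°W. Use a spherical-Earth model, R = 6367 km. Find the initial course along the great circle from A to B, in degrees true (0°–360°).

θ = atan2( sin Δλ·cos φ₂ ,  cos φ₁ sin φ₂ − sin φ₁ cos φ₂ cos Δλ )
  = atan2(-0.7266, +0.0767) = 276.03°

276.0°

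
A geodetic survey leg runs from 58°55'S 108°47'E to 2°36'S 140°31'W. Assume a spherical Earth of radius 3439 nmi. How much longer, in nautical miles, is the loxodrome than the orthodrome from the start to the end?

Great circle: cos σ = sin φ₁ sin φ₂ + cos φ₁ cos φ₂ cos Δλ,  σ = 1.7147 rad → d_gc = 5897.02 nmi
Rhumb line: Δψ = +1.2344, q = Δφ/Δψ = 0.7963, d_rh = R√(Δφ²+q²Δλ²) = 6278.53 nmi
Excess = 6278.53 − 5897.02 = 381.51 ≈ 382 nmi

382 nmi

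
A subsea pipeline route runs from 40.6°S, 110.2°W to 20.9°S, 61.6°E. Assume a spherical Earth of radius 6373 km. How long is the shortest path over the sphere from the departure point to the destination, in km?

13128 km

cos σ = sin φ₁ sin φ₂ + cos φ₁ cos φ₂ cos Δλ
      = sin(-40.60°)sin(-20.90°) + cos(-40.60°)cos(-20.90°)cos(171.80°) = -0.4699
σ = 118.028° → d = Rσ = 6373·2.05998 = 13128 km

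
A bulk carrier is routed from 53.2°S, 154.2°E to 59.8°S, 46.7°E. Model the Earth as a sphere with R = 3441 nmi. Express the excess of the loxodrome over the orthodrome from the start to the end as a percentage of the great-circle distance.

Great circle: σ = 0.9255 rad → d_gc = Rσ = 3184.6 nmi
Rhumb: Δφ = -0.1152, Δλ = -1.8762, Δψ = -0.2094, q = Δφ/Δψ = 0.5502 → d_rh = R√(Δφ²+q²Δλ²) = 3574.4 nmi
Excess = (3574.4 − 3184.6) / 3184.6 = 389.8 / 3184.6 = 12.24% ≈ 12.2%

12.2%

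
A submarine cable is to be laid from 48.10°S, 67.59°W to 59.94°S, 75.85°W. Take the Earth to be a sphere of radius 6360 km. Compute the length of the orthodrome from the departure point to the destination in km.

1418 km

cos σ = sin φ₁ sin φ₂ + cos φ₁ cos φ₂ cos Δλ
      = sin(-48.10°)sin(-59.94°) + cos(-48.10°)cos(-59.94°)cos(-8.26°) = 0.9753
σ = 12.773° → d = Rσ = 6360·0.22293 = 1418 km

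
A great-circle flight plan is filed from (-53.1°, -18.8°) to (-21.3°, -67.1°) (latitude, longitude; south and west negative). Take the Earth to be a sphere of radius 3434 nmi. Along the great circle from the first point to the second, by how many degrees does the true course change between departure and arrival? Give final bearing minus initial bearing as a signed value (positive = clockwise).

Initial bearing θ₁ = atan2(sin Δλ cos φ₂, cos φ₁ sin φ₂ − sin φ₁ cos φ₂ cos Δλ) = 291.75°
Final bearing θ₂ = (initial bearing from the destination back to the start) + 180° = 323.23°
Δθ = θ₂ − θ₁ = +31.5°

+31.5°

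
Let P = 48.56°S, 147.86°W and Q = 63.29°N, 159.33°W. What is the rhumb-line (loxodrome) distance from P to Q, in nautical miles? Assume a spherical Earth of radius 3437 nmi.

Δψ = ln[tan(π/4+φ₂/2)/tan(π/4+φ₁/2)] = +2.4101;  Δφ = +1.9522 rad,  Δλ = -0.2002 rad
q = Δφ/Δψ = 0.8100
d = R·√(Δφ² + q²Δλ²) = 3437·1.95887 = 6733 nmi

6733 nmi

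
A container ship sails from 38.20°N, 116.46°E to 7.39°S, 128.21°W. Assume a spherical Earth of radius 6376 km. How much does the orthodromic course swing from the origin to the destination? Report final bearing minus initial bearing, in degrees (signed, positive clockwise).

+48.9°

Initial bearing θ₁ = atan2(sin Δλ cos φ₂, cos φ₁ sin φ₂ − sin φ₁ cos φ₂ cos Δλ) = 79.80°
Final bearing θ₂ = (initial bearing from the destination back to the start) + 180° = 128.75°
Δθ = θ₂ − θ₁ = +48.9°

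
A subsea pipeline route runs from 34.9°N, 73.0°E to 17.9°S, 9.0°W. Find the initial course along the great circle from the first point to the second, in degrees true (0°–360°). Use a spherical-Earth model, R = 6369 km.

250.8°

N = sin Δλ·cos φ₂ = -0.9423;  D = cos φ₁ sin φ₂ − sin φ₁ cos φ₂ cos Δλ = -0.3279
initial course = atan2(N, D) = 250.82°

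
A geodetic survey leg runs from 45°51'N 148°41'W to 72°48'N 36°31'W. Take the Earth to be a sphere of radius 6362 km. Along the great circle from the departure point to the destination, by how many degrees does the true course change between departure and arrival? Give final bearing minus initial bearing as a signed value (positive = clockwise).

+105.5°

Initial bearing θ₁ = atan2(sin Δλ cos φ₂, cos φ₁ sin φ₂ − sin φ₁ cos φ₂ cos Δλ) = 20.17°
Final bearing θ₂ = (initial bearing from the destination back to the start) + 180° = 125.68°
Δθ = θ₂ − θ₁ = +105.5°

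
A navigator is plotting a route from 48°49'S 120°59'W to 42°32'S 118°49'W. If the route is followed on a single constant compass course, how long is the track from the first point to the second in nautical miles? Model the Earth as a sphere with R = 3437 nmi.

Δψ = ln[tan(π/4+φ₂/2)/tan(π/4+φ₁/2)] = +0.1572;  Δφ = +0.1097 rad,  Δλ = +0.0378 rad
q = Δφ/Δψ = 0.6976
d = R·√(Δφ² + q²Δλ²) = 3437·0.11279 = 388 nmi

388 nmi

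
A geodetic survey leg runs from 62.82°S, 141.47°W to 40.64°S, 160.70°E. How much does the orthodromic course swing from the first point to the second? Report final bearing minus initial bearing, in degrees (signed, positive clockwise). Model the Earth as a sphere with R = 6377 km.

At departure: θ₁ = atan2(sin Δλ cos φ₂, cos φ₁ sin φ₂ − sin φ₁ cos φ₂ cos Δλ) = 275.50°
At arrival: θ₂ = atan2(sin Δλ cos φ₁, −cos φ₂ sin φ₁ + sin φ₂ cos φ₁ cos Δλ) = 323.19°
Δθ = θ₂ − θ₁ = +47.7°

+47.7°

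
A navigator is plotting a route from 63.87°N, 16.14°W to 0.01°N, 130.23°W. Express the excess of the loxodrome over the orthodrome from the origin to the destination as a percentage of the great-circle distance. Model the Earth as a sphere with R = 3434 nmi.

7.6%

Great circle: σ = 1.7514 rad → d_gc = Rσ = 6014.2 nmi
Rhumb: Δφ = -1.1146, Δλ = -1.9912, Δψ = -1.4606, q = Δφ/Δψ = 0.7631 → d_rh = R√(Δφ²+q²Δλ²) = 6471.3 nmi
Excess = (6471.3 − 6014.2) / 6014.2 = 457.1 / 6014.2 = 7.60% ≈ 7.6%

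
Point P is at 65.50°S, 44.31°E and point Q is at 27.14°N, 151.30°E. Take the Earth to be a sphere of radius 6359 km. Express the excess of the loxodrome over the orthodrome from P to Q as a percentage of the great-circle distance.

Great circle: σ = 2.1211 rad → d_gc = Rσ = 13487.9 km
Rhumb: Δφ = +1.6169, Δλ = +1.8673, Δψ = +2.0198, q = Δφ/Δψ = 0.8005 → d_rh = R√(Δφ²+q²Δλ²) = 14002.6 km
Excess = (14002.6 − 13487.9) / 13487.9 = 514.7 / 13487.9 = 3.82% ≈ 3.8%

3.8%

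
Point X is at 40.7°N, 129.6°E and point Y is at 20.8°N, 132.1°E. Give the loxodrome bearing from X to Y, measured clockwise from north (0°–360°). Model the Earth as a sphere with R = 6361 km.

173.9°

Meridional parts: M(φ₁)=+0.7789, M(φ₂)=+0.3713 → ΔM = -0.4077;  Δλ = +0.0436 rad
tan C = Δλ / ΔM = -0.1070 → C = 173.89°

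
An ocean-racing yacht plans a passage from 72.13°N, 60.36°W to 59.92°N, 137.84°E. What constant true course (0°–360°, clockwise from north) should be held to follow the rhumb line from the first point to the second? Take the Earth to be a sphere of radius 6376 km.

Meridional parts: M(φ₁)=+1.8501, M(φ₂)=+1.3142 → ΔM = -0.5359;  Δλ = -2.8239 rad
tan C = Δλ / ΔM = +5.2692 → C = 259.25°

259.3°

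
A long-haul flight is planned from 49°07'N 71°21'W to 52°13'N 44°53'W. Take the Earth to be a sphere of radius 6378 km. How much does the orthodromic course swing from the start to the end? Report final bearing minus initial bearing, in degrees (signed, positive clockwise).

At departure: θ₁ = atan2(sin Δλ cos φ₂, cos φ₁ sin φ₂ − sin φ₁ cos φ₂ cos Δλ) = 69.40°
At arrival: θ₂ = atan2(sin Δλ cos φ₁, −cos φ₂ sin φ₁ + sin φ₂ cos φ₁ cos Δλ) = 90.03°
Δθ = θ₂ − θ₁ = +20.6°

+20.6°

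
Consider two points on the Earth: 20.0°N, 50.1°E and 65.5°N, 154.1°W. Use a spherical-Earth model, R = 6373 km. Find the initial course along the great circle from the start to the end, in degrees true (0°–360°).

θ = atan2( sin Δλ·cos φ₂ ,  cos φ₁ sin φ₂ − sin φ₁ cos φ₂ cos Δλ )
  = atan2(+0.1700, +0.9845) = 9.80°

9.8°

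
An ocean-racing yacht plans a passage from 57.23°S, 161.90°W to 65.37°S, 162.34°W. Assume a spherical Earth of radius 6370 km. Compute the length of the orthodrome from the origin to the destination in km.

cos σ = sin φ₁ sin φ₂ + cos φ₁ cos φ₂ cos Δλ
      = sin(-57.23°)sin(-65.37°) + cos(-57.23°)cos(-65.37°)cos(-0.44°) = 0.9899
σ = 8.143° → d = Rσ = 6370·0.14212 = 905 km

905 km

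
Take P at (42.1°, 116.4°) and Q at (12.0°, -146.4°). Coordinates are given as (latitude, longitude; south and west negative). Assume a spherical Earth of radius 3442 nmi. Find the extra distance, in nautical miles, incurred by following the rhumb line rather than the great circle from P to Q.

Great circle: cos σ = sin φ₁ sin φ₂ + cos φ₁ cos φ₂ cos Δλ,  σ = 1.5223 rad → d_gc = 5239.9 nmi
Rhumb line: Δψ = -0.6005, q = Δφ/Δψ = 0.8748, d_rh = R√(Δφ²+q²Δλ²) = 5418.8 nmi
Excess = 5418.8 − 5239.9 = 178.9 ≈ 179 nmi

179 nmi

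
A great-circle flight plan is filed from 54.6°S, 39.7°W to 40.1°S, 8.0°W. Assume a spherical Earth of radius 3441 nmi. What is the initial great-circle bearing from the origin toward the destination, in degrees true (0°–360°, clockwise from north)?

68.6°

θ = atan2( sin Δλ·cos φ₂ ,  cos φ₁ sin φ₂ − sin φ₁ cos φ₂ cos Δλ )
  = atan2(+0.4019, +0.1574) = 68.62°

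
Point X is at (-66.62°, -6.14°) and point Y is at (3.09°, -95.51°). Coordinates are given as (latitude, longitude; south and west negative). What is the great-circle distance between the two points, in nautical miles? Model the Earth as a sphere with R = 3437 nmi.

5554 nmi

cos σ = sin φ₁ sin φ₂ + cos φ₁ cos φ₂ cos Δλ
      = sin(-66.62°)sin(3.09°) + cos(-66.62°)cos(3.09°)cos(-89.37°) = -0.0451
σ = 92.586° → d = Rσ = 3437·1.61593 = 5554 nmi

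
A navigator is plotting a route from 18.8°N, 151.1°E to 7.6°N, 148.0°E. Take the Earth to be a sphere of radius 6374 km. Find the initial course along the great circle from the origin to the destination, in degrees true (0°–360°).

θ = atan2( sin Δλ·cos φ₂ ,  cos φ₁ sin φ₂ − sin φ₁ cos φ₂ cos Δλ )
  = atan2(-0.0536, -0.1938) = 195.46°

195.5°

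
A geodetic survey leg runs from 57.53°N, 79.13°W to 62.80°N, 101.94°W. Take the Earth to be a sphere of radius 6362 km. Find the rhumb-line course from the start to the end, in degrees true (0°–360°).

295.0°

Meridional parts: M(φ₁)=+1.2338, M(φ₂)=+1.4191 → ΔM = +0.1853;  Δλ = -0.3981 rad
tan C = Δλ / ΔM = -2.1479 → C = 294.96°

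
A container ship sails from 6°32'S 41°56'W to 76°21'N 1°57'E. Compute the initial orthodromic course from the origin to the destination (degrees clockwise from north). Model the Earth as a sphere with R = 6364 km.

9.4°

θ = atan2( sin Δλ·cos φ₂ ,  cos φ₁ sin φ₂ − sin φ₁ cos φ₂ cos Δλ )
  = atan2(+0.1636, +0.9848) = 9.43°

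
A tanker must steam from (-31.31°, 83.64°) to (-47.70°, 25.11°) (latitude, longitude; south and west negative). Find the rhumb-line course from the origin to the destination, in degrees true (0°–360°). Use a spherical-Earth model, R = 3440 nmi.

Δψ = ln[tan(π/4+φ₂/2)/tan(π/4+φ₁/2)] = -0.3738
Δλ = -1.0215 rad (taken the short way round)
course = atan2(Δλ, Δψ) = 249.90°

249.9°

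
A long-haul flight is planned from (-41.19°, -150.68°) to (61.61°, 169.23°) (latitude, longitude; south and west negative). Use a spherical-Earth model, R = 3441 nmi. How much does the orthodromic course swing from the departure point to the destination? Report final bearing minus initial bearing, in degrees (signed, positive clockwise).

At departure: θ₁ = atan2(sin Δλ cos φ₂, cos φ₁ sin φ₂ − sin φ₁ cos φ₂ cos Δλ) = 341.24°
At arrival: θ₂ = atan2(sin Δλ cos φ₁, −cos φ₂ sin φ₁ + sin φ₂ cos φ₁ cos Δλ) = 329.40°
Δθ = θ₂ − θ₁ = -11.8°

-11.8°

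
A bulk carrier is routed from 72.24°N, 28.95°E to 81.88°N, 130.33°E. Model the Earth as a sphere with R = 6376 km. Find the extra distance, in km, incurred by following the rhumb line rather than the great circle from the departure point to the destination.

310 km

Great circle: cos σ = sin φ₁ sin φ₂ + cos φ₁ cos φ₂ cos Δλ,  σ = 0.3645 rad → d_gc = 2324.2 km
Rhumb line: Δψ = +0.7890, q = Δφ/Δψ = 0.2132, d_rh = R√(Δφ²+q²Δλ²) = 2634.1 km
Excess = 2634.1 − 2324.2 = 309.9 ≈ 310 km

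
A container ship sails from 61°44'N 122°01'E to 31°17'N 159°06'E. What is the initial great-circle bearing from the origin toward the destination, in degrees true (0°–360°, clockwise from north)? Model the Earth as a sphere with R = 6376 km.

124.5°

N = sin Δλ·cos φ₂ = +0.5153;  D = cos φ₁ sin φ₂ − sin φ₁ cos φ₂ cos Δλ = -0.3546
initial course = atan2(N, D) = 124.53°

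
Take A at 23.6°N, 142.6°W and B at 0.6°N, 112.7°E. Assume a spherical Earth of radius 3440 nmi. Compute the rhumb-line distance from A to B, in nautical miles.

6256 nmi

Δψ = ln[tan(π/4+φ₂/2)/tan(π/4+φ₁/2)] = -0.4136;  Δφ = -0.4014 rad,  Δλ = -1.8274 rad
q = Δφ/Δψ = 0.9706
d = R·√(Δφ² + q²Δλ²) = 3440·1.81847 = 6256 nmi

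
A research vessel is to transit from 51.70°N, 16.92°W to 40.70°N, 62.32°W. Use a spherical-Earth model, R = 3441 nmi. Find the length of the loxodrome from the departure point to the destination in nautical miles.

1991 nmi

Rhumb course C = atan2(Δλ, Δψ) with Δψ = ln[tan(π/4+φ₂/2)/tan(π/4+φ₁/2)] = -0.2787, Δλ = -0.7924 → C = 250.62°
d = R·|Δφ| / |cos C| = 3441·0.19199 / 0.33185 = 1991 nmi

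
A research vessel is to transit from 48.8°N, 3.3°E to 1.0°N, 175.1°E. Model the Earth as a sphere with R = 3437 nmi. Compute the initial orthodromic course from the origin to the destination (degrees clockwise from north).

θ = atan2( sin Δλ·cos φ₂ ,  cos φ₁ sin φ₂ − sin φ₁ cos φ₂ cos Δλ )
  = atan2(+0.1426, +0.7561) = 10.68°

10.7°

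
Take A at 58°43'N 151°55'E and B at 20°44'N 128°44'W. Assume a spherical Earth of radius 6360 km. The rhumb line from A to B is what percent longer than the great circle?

Great circle: σ = 1.1677 rad → d_gc = Rσ = 7426.36 km
Rhumb: Δφ = -0.6629, Δλ = +1.3849, Δψ = -0.9030, q = Δφ/Δψ = 0.7342 → d_rh = R√(Δφ²+q²Δλ²) = 7719.71 km
Excess = (7719.71 − 7426.36) / 7426.36 = 293.35 / 7426.36 = 3.9501% ≈ 4.0%

4.0%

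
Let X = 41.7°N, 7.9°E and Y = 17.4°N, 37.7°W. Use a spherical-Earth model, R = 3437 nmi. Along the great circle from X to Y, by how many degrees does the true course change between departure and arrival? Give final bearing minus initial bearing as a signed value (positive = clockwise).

-23.9°

Initial bearing θ₁ = atan2(sin Δλ cos φ₂, cos φ₁ sin φ₂ − sin φ₁ cos φ₂ cos Δλ) = 252.05°
Final bearing θ₂ = (initial bearing from the destination back to the start) + 180° = 228.10°
Δθ = θ₂ − θ₁ = -23.9°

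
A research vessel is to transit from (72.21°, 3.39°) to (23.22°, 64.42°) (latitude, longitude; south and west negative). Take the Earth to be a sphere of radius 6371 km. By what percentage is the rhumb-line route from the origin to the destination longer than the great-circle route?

Great circle: σ = 1.0340 rad → d_gc = Rσ = 6587.5 km
Rhumb: Δφ = -0.8550, Δλ = +1.0652, Δψ = -1.4378, q = Δφ/Δψ = 0.5947 → d_rh = R√(Δφ²+q²Δλ²) = 6779.4 km
Excess = (6779.4 − 6587.5) / 6587.5 = 191.9 / 6587.5 = 2.91% ≈ 2.9%

2.9%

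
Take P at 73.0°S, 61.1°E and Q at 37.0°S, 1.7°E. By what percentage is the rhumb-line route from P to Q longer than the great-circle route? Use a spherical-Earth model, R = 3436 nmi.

Great circle: σ = 0.8032 rad → d_gc = Rσ = 2759.9 nmi
Rhumb: Δφ = +0.6283, Δλ = -1.0367, Δψ = +1.2048, q = Δφ/Δψ = 0.5215 → d_rh = R√(Δφ²+q²Δλ²) = 2848.2 nmi
Excess = (2848.2 − 2759.9) / 2759.9 = 88.3 / 2759.9 = 3.20% ≈ 3.2%

3.2%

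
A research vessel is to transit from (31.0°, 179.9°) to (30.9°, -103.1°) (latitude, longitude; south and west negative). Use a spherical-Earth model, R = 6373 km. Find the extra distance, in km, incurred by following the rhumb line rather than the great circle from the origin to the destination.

Great circle: cos σ = sin φ₁ sin φ₂ + cos φ₁ cos φ₂ cos Δλ,  σ = 1.1264 rad → d_gc = 7178.3 km
Rhumb line: Δψ = -0.0020, q = Δφ/Δψ = 0.8576, d_rh = R√(Δφ²+q²Δλ²) = 7345.2 km
Excess = 7345.2 − 7178.3 = 166.9 ≈ 167 km

167 km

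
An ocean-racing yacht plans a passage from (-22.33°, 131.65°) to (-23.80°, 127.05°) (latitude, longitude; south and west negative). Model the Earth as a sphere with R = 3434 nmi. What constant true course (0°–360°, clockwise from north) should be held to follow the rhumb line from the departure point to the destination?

250.8°

Meridional parts: M(φ₁)=-0.4000, M(φ₂)=-0.4279 → ΔM = -0.0279;  Δλ = -0.0803 rad
tan C = Δλ / ΔM = +2.8790 → C = 250.85°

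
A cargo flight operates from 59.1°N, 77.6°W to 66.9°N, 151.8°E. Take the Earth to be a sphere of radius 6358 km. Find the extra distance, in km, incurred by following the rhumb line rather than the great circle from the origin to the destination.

1172 km

Great circle: cos σ = sin φ₁ sin φ₂ + cos φ₁ cos φ₂ cos Δλ,  σ = 0.8524 rad → d_gc = 5419.8 km
Rhumb line: Δψ = +0.3019, q = Δφ/Δψ = 0.4509, d_rh = R√(Δφ²+q²Δλ²) = 6592.0 km
Excess = 6592.0 − 5419.8 = 1172.2 ≈ 1172 km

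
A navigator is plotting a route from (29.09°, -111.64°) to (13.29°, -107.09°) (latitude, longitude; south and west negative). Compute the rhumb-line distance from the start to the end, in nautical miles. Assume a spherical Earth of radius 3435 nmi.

981 nmi

Rhumb course C = atan2(Δλ, Δψ) with Δψ = ln[tan(π/4+φ₂/2)/tan(π/4+φ₁/2)] = -0.2970, Δλ = +0.0794 → C = 165.03°
d = R·|Δφ| / |cos C| = 3435·0.27576 / 0.96606 = 981 nmi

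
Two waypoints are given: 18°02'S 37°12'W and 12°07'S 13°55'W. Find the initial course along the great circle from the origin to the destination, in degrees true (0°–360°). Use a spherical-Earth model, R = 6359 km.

θ = atan2( sin Δλ·cos φ₂ ,  cos φ₁ sin φ₂ − sin φ₁ cos φ₂ cos Δλ )
  = atan2(+0.3865, +0.0784) = 78.53°

78.5°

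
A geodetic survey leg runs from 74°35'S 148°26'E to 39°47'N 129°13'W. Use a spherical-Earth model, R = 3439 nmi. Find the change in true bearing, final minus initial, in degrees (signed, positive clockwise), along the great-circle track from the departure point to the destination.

-51.5°

At departure: θ₁ = atan2(sin Δλ cos φ₂, cos φ₁ sin φ₂ − sin φ₁ cos φ₂ cos Δλ) = 70.57°
At arrival: θ₂ = atan2(sin Δλ cos φ₁, −cos φ₂ sin φ₁ + sin φ₂ cos φ₁ cos Δλ) = 19.04°
Δθ = θ₂ − θ₁ = -51.5°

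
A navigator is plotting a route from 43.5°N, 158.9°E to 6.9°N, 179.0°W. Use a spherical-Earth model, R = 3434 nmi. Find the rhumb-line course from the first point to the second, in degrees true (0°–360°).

Meridional parts: M(φ₁)=+0.8448, M(φ₂)=+0.1207 → ΔM = -0.7241;  Δλ = +0.3857 rad
tan C = Δλ / ΔM = -0.5327 → C = 151.96°

152.0°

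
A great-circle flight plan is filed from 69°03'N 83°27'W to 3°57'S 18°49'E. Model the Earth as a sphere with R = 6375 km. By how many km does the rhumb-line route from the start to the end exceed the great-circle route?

Great circle: cos σ = sin φ₁ sin φ₂ + cos φ₁ cos φ₂ cos Δλ,  σ = 1.7114 rad → d_gc = 10910.0 km
Rhumb line: Δψ = -1.7570, q = Δφ/Δψ = 0.7252, d_rh = R√(Δφ²+q²Δλ²) = 11578.2 km
Excess = 11578.2 − 10910.0 = 668.2 ≈ 668 km

668 km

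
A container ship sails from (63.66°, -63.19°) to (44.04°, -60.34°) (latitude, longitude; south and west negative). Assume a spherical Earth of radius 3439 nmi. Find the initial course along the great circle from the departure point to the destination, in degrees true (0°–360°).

N = sin Δλ·cos φ₂ = +0.0357;  D = cos φ₁ sin φ₂ − sin φ₁ cos φ₂ cos Δλ = -0.3350
initial course = atan2(N, D) = 173.91°

173.9°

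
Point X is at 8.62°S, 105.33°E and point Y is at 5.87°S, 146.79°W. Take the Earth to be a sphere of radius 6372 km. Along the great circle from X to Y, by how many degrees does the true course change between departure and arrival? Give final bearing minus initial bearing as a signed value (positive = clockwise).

At departure: θ₁ = atan2(sin Δλ cos φ₂, cos φ₁ sin φ₂ − sin φ₁ cos φ₂ cos Δλ) = 98.82°
At arrival: θ₂ = atan2(sin Δλ cos φ₁, −cos φ₂ sin φ₁ + sin φ₂ cos φ₁ cos Δλ) = 79.16°
Δθ = θ₂ − θ₁ = -19.7°

-19.7°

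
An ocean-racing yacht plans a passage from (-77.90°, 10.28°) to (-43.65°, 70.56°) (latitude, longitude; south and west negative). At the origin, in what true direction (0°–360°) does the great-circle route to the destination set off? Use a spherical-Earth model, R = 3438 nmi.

71.8°

θ = atan2( sin Δλ·cos φ₂ ,  cos φ₁ sin φ₂ − sin φ₁ cos φ₂ cos Δλ )
  = atan2(+0.6284, +0.2061) = 71.84°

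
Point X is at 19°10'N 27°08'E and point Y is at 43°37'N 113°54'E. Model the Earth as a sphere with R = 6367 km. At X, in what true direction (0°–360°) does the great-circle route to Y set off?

48.6°

θ = atan2( sin Δλ·cos φ₂ ,  cos φ₁ sin φ₂ − sin φ₁ cos φ₂ cos Δλ )
  = atan2(+0.7228, +0.6382) = 48.56°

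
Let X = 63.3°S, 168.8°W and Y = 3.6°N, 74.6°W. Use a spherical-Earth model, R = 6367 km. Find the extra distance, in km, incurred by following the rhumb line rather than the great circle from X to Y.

Great circle: cos σ = sin φ₁ sin φ₂ + cos φ₁ cos φ₂ cos Δλ,  σ = 1.6599 rad → d_gc = 10568.3 km
Rhumb line: Δψ = +1.5013, q = Δφ/Δψ = 0.7778, d_rh = R√(Δφ²+q²Δλ²) = 11025.2 km
Excess = 11025.2 − 10568.3 = 456.9 ≈ 457 km

457 km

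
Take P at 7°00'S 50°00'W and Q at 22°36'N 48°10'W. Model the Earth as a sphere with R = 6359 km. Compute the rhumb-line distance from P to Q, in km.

3291 km

Δψ = ln[tan(π/4+φ₂/2)/tan(π/4+φ₁/2)] = +0.5276;  Δφ = +0.5166 rad,  Δλ = +0.0320 rad
q = Δφ/Δψ = 0.9792
d = R·√(Δφ² + q²Δλ²) = 6359·0.51757 = 3291 km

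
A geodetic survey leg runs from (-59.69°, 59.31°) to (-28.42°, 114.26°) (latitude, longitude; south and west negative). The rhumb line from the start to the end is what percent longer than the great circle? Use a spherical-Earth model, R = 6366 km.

2.0%

Great circle: σ = 0.8423 rad → d_gc = Rσ = 5361.8 km
Rhumb: Δφ = +0.5458, Δλ = +0.9591, Δψ = +0.7885, q = Δφ/Δψ = 0.6922 → d_rh = R√(Δφ²+q²Δλ²) = 5470.8 km
Excess = (5470.8 − 5361.8) / 5361.8 = 109.0 / 5361.8 = 2.03% ≈ 2.0%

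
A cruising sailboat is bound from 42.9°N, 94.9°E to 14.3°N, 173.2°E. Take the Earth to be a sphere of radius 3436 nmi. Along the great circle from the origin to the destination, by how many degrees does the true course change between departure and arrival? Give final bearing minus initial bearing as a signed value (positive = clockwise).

At departure: θ₁ = atan2(sin Δλ cos φ₂, cos φ₁ sin φ₂ − sin φ₁ cos φ₂ cos Δλ) = 87.15°
At arrival: θ₂ = atan2(sin Δλ cos φ₁, −cos φ₂ sin φ₁ + sin φ₂ cos φ₁ cos Δλ) = 130.97°
Δθ = θ₂ − θ₁ = +43.8°

+43.8°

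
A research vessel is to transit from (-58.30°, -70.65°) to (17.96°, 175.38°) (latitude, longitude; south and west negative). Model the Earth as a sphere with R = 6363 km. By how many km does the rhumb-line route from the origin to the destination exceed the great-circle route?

Great circle: cos σ = sin φ₁ sin φ₂ + cos φ₁ cos φ₂ cos Δλ,  σ = 2.0549 rad → d_gc = 13075.4 km
Rhumb line: Δψ = +1.5778, q = Δφ/Δψ = 0.8436, d_rh = R√(Δφ²+q²Δλ²) = 13628.1 km
Excess = 13628.1 − 13075.4 = 552.7 ≈ 553 km

553 km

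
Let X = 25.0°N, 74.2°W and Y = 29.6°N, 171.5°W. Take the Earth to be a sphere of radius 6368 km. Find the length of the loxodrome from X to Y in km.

9619 km

Δψ = ln[tan(π/4+φ₂/2)/tan(π/4+φ₁/2)] = +0.0904;  Δφ = +0.0803 rad,  Δλ = -1.6982 rad
q = Δφ/Δψ = 0.8883
d = R·√(Δφ² + q²Δλ²) = 6368·1.51057 = 9619 km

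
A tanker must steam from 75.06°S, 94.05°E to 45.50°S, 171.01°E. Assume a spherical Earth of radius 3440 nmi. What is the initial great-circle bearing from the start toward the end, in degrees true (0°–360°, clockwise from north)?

θ = atan2( sin Δλ·cos φ₂ ,  cos φ₁ sin φ₂ − sin φ₁ cos φ₂ cos Δλ )
  = atan2(+0.6828, -0.0311) = 92.61°

92.6°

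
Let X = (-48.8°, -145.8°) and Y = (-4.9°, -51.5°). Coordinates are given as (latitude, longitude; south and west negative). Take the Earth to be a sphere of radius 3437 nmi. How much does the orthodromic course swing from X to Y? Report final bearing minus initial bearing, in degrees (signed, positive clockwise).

Initial bearing θ₁ = atan2(sin Δλ cos φ₂, cos φ₁ sin φ₂ − sin φ₁ cos φ₂ cos Δλ) = 96.46°
Final bearing θ₂ = (initial bearing from the destination back to the start) + 180° = 41.06°
Δθ = θ₂ − θ₁ = -55.4°

-55.4°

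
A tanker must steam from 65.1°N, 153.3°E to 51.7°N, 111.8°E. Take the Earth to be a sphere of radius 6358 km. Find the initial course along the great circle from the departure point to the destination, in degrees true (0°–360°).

N = sin Δλ·cos φ₂ = -0.4107;  D = cos φ₁ sin φ₂ − sin φ₁ cos φ₂ cos Δλ = -0.0906
initial course = atan2(N, D) = 257.56°

257.6°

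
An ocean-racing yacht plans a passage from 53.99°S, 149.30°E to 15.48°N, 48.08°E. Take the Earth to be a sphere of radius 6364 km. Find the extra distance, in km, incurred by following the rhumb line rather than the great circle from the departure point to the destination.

Great circle: cos σ = sin φ₁ sin φ₂ + cos φ₁ cos φ₂ cos Δλ,  σ = 1.9030 rad → d_gc = 12110.8 km
Rhumb line: Δψ = +1.3974, q = Δφ/Δψ = 0.8677, d_rh = R√(Δφ²+q²Δλ²) = 12437.8 km
Excess = 12437.8 − 12110.8 = 327.0 ≈ 327 km

327 km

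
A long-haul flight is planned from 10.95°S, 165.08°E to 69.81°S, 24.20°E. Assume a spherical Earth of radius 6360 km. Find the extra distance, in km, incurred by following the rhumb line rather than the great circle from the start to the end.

1818 km

Great circle: cos σ = sin φ₁ sin φ₂ + cos φ₁ cos φ₂ cos Δλ,  σ = 1.6555 rad → d_gc = 10529.0 km
Rhumb line: Δψ = -1.5335, q = Δφ/Δψ = 0.6699, d_rh = R√(Δφ²+q²Δλ²) = 12346.6 km
Excess = 12346.6 − 10529.0 = 1817.6 ≈ 1818 km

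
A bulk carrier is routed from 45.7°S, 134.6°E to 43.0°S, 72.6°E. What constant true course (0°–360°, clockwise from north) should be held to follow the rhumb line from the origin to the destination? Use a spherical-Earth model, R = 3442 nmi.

Δψ = ln[tan(π/4+φ₂/2)/tan(π/4+φ₁/2)] = +0.0659
Δλ = -1.0821 rad (taken the short way round)
course = atan2(Δλ, Δψ) = 273.49°

273.5°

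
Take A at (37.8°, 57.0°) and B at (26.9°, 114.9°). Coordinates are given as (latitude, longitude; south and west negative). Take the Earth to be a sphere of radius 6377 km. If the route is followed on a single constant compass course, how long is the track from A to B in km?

Δψ = ln[tan(π/4+φ₂/2)/tan(π/4+φ₁/2)] = -0.2258;  Δφ = -0.1902 rad,  Δλ = +1.0105 rad
q = Δφ/Δψ = 0.8425
d = R·√(Δφ² + q²Δλ²) = 6377·0.87237 = 5563 km

5563 km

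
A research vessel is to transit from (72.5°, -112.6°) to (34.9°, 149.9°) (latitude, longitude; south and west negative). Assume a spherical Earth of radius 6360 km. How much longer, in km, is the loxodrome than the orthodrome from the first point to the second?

600 km

Great circle: cos σ = sin φ₁ sin φ₂ + cos φ₁ cos φ₂ cos Δλ,  σ = 1.0316 rad → d_gc = 6560.8 km
Rhumb line: Δψ = -1.2206, q = Δφ/Δψ = 0.5376, d_rh = R√(Δφ²+q²Δλ²) = 7160.7 km
Excess = 7160.7 − 6560.8 = 599.9 ≈ 600 km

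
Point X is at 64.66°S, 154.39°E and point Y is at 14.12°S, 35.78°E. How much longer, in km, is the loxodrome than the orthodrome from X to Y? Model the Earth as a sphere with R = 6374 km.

Great circle: cos σ = sin φ₁ sin φ₂ + cos φ₁ cos φ₂ cos Δλ,  σ = 1.5491 rad → d_gc = 9873.7 km
Rhumb line: Δψ = +1.2435, q = Δφ/Δψ = 0.7093, d_rh = R√(Δφ²+q²Δλ²) = 10918.7 km
Excess = 10918.7 − 9873.7 = 1045.0 ≈ 1045 km

1045 km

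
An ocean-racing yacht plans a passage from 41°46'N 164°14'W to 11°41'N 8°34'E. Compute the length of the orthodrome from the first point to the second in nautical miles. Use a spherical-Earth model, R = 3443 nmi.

Haversine: a = sin²(Δφ/2)+cos φ₁ cos φ₂ sin²(Δλ/2) = 0.79488;  σ = 2·atan2(√a,√(1−a))
σ = 126.140° → d = Rσ = 3443·2.20156 = 7580 nmi

7580 nmi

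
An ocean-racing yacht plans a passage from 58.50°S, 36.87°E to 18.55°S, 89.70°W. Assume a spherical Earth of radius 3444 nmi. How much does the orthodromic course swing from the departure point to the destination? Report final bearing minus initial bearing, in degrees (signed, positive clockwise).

+105.6°

At departure: θ₁ = atan2(sin Δλ cos φ₂, cos φ₁ sin φ₂ − sin φ₁ cos φ₂ cos Δλ) = 229.61°
At arrival: θ₂ = atan2(sin Δλ cos φ₁, −cos φ₂ sin φ₁ + sin φ₂ cos φ₁ cos Δλ) = 335.18°
Δθ = θ₂ − θ₁ = +105.6°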